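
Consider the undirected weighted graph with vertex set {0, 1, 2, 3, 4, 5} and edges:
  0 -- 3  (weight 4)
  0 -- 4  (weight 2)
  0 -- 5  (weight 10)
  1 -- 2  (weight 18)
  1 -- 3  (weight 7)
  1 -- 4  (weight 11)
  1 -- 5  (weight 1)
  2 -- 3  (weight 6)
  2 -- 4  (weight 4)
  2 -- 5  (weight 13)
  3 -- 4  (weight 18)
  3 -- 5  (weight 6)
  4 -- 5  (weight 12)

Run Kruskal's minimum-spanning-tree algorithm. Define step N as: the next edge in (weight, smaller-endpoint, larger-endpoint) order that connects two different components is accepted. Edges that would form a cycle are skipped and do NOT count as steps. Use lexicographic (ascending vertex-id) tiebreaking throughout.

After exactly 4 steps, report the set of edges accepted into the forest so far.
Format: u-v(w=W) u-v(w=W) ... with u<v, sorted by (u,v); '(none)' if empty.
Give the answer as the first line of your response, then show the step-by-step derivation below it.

0-3(w=4) 0-4(w=2) 1-5(w=1) 2-4(w=4)

step 1: add edge 1-5 (w=1); MST = {1-5(w=1)}
step 2: add edge 0-4 (w=2); MST = {0-4(w=2) 1-5(w=1)}
step 3: add edge 0-3 (w=4); MST = {0-3(w=4) 0-4(w=2) 1-5(w=1)}
step 4: add edge 2-4 (w=4); MST = {0-3(w=4) 0-4(w=2) 1-5(w=1) 2-4(w=4)}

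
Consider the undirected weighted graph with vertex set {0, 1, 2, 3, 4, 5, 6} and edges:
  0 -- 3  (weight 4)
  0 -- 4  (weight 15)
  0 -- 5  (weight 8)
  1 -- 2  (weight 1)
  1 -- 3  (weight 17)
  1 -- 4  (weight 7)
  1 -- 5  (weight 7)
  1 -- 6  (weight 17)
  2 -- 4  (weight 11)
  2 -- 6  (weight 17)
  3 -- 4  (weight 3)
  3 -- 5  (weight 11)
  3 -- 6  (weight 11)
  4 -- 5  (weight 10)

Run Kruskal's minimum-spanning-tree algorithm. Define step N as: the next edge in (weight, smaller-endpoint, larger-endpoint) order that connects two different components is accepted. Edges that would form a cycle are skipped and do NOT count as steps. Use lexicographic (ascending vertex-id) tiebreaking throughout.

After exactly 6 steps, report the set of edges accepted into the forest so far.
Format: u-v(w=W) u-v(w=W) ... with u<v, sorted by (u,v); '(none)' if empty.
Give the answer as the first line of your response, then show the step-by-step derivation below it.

0-3(w=4) 1-2(w=1) 1-4(w=7) 1-5(w=7) 3-4(w=3) 3-6(w=11)

step 1: add edge 1-2 (w=1); MST = {1-2(w=1)}
step 2: add edge 3-4 (w=3); MST = {1-2(w=1) 3-4(w=3)}
step 3: add edge 0-3 (w=4); MST = {0-3(w=4) 1-2(w=1) 3-4(w=3)}
step 4: add edge 1-4 (w=7); MST = {0-3(w=4) 1-2(w=1) 1-4(w=7) 3-4(w=3)}
step 5: add edge 1-5 (w=7); MST = {0-3(w=4) 1-2(w=1) 1-4(w=7) 1-5(w=7) 3-4(w=3)}
step 6: add edge 3-6 (w=11); MST = {0-3(w=4) 1-2(w=1) 1-4(w=7) 1-5(w=7) 3-4(w=3) 3-6(w=11)}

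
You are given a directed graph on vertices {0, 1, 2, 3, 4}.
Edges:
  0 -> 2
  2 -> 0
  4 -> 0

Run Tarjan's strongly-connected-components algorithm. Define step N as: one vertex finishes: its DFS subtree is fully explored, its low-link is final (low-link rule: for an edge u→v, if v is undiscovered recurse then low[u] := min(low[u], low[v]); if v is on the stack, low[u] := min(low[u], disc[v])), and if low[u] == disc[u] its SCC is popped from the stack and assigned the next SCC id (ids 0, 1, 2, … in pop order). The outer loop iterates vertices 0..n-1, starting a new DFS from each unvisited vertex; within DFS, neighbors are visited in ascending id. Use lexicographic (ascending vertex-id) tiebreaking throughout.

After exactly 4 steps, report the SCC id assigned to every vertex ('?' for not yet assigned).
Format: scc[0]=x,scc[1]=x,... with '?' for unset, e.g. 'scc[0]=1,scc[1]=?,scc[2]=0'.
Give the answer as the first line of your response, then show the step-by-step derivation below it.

scc[0]=0,scc[1]=1,scc[2]=0,scc[3]=2,scc[4]=?

step 1: low=(low[0]=0,low[1]=?,low[2]=0,low[3]=?,low[4]=?); scc=(scc[0]=?,scc[1]=?,scc[2]=?,scc[3]=?,scc[4]=?)
step 2: low=(low[0]=0,low[1]=?,low[2]=0,low[3]=?,low[4]=?); scc=(scc[0]=0,scc[1]=?,scc[2]=0,scc[3]=?,scc[4]=?)
step 3: low=(low[0]=0,low[1]=2,low[2]=0,low[3]=?,low[4]=?); scc=(scc[0]=0,scc[1]=1,scc[2]=0,scc[3]=?,scc[4]=?)
step 4: low=(low[0]=0,low[1]=2,low[2]=0,low[3]=3,low[4]=?); scc=(scc[0]=0,scc[1]=1,scc[2]=0,scc[3]=2,scc[4]=?)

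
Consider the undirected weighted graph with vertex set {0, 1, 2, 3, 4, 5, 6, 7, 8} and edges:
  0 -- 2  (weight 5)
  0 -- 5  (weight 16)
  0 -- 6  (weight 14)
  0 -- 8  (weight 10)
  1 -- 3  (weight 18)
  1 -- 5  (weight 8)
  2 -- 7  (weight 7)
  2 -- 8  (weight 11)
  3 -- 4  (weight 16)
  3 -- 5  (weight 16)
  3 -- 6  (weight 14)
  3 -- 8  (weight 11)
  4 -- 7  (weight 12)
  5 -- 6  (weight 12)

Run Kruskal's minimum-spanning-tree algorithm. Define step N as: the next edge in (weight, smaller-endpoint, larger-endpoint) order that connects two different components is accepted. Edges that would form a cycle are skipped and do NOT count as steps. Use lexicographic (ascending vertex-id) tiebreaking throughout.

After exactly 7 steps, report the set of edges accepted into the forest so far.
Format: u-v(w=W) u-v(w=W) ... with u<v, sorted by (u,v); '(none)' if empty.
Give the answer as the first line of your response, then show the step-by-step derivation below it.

0-2(w=5) 0-8(w=10) 1-5(w=8) 2-7(w=7) 3-8(w=11) 4-7(w=12) 5-6(w=12)

step 1: add edge 0-2 (w=5); MST = {0-2(w=5)}
step 2: add edge 2-7 (w=7); MST = {0-2(w=5) 2-7(w=7)}
step 3: add edge 1-5 (w=8); MST = {0-2(w=5) 1-5(w=8) 2-7(w=7)}
step 4: add edge 0-8 (w=10); MST = {0-2(w=5) 0-8(w=10) 1-5(w=8) 2-7(w=7)}
step 5: add edge 3-8 (w=11); MST = {0-2(w=5) 0-8(w=10) 1-5(w=8) 2-7(w=7) 3-8(w=11)}
step 6: add edge 4-7 (w=12); MST = {0-2(w=5) 0-8(w=10) 1-5(w=8) 2-7(w=7) 3-8(w=11) 4-7(w=12)}
step 7: add edge 5-6 (w=12); MST = {0-2(w=5) 0-8(w=10) 1-5(w=8) 2-7(w=7) 3-8(w=11) 4-7(w=12) 5-6(w=12)}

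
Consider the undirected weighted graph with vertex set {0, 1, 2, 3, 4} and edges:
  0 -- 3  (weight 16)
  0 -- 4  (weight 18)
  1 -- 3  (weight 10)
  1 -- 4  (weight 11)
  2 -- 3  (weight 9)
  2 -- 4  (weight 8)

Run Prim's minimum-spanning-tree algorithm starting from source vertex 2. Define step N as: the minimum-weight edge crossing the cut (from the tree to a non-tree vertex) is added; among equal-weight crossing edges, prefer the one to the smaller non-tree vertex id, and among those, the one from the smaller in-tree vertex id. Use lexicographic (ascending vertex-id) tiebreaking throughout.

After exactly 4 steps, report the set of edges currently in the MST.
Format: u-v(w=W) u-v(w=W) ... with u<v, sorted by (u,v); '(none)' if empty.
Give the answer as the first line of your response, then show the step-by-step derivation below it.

0-3(w=16) 1-3(w=10) 2-3(w=9) 2-4(w=8)

step 1: add edge 2-4 (w=8); MST = {2-4(w=8)}
step 2: add edge 2-3 (w=9); MST = {2-3(w=9) 2-4(w=8)}
step 3: add edge 1-3 (w=10); MST = {1-3(w=10) 2-3(w=9) 2-4(w=8)}
step 4: add edge 0-3 (w=16); MST = {0-3(w=16) 1-3(w=10) 2-3(w=9) 2-4(w=8)}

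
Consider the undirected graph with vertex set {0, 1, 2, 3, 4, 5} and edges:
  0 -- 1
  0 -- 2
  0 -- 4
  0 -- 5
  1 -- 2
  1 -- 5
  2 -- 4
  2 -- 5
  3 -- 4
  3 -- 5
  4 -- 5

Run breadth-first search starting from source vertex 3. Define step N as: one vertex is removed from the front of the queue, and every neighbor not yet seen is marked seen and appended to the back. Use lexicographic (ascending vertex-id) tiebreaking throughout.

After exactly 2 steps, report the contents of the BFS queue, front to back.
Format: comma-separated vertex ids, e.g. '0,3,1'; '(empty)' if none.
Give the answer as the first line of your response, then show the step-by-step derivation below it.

5,0,2

step 1: dequeue 3; queue=[4,5]; order=3
step 2: dequeue 4; queue=[5,0,2]; order=3,4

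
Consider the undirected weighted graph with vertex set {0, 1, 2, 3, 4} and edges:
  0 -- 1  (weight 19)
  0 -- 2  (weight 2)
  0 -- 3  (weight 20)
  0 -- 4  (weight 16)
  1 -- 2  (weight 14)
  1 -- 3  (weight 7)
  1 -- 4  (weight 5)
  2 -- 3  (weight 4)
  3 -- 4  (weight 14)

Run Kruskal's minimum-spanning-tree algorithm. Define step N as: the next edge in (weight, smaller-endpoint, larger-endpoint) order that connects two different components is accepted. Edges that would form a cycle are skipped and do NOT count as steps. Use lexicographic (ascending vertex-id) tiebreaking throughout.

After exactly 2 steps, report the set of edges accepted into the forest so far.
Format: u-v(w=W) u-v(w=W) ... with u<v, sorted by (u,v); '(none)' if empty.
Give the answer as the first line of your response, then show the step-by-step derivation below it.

0-2(w=2) 2-3(w=4)

step 1: add edge 0-2 (w=2); MST = {0-2(w=2)}
step 2: add edge 2-3 (w=4); MST = {0-2(w=2) 2-3(w=4)}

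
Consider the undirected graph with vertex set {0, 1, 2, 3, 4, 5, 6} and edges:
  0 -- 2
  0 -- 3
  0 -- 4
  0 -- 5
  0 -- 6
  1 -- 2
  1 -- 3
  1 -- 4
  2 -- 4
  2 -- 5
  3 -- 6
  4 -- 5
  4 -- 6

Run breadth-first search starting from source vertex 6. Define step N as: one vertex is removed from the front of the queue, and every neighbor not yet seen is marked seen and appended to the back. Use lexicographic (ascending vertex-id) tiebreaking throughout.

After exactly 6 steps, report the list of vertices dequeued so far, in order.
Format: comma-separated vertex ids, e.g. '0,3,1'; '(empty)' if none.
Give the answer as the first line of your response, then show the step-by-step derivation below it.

6,0,3,4,2,5

step 1: dequeue 6; queue=[0,3,4]; order=6
step 2: dequeue 0; queue=[3,4,2,5]; order=6,0
step 3: dequeue 3; queue=[4,2,5,1]; order=6,0,3
step 4: dequeue 4; queue=[2,5,1]; order=6,0,3,4
step 5: dequeue 2; queue=[5,1]; order=6,0,3,4,2
step 6: dequeue 5; queue=[1]; order=6,0,3,4,2,5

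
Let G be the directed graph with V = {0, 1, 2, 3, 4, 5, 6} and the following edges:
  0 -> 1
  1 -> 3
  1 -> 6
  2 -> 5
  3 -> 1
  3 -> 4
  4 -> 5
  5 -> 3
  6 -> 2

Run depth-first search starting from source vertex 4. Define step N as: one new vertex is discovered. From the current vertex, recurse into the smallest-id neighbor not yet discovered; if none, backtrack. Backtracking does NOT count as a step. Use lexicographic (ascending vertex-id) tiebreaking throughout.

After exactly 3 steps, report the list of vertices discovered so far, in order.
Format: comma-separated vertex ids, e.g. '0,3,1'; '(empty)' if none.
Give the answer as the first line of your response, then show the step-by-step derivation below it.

4,5,3

step 1: discover 4; path=4; order=4
step 2: discover 5; path=4>5; order=4,5
step 3: discover 3; path=4>5>3; order=4,5,3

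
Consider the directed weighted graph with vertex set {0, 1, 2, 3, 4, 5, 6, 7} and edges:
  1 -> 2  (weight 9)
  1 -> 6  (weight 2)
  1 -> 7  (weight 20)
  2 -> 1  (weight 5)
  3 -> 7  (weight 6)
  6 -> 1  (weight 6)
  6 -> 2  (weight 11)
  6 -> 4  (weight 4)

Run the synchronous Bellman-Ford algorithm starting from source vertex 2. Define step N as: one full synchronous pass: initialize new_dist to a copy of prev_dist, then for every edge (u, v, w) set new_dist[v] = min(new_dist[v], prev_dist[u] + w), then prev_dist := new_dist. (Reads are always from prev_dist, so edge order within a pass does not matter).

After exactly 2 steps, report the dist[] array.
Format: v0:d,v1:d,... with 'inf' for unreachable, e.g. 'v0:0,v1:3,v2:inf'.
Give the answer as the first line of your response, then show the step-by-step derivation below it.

v0:inf,v1:5,v2:0,v3:inf,v4:inf,v5:inf,v6:7,v7:25

step 1: dist = v0:inf,v1:5,v2:0,v3:inf,v4:inf,v5:inf,v6:inf,v7:inf
step 2: dist = v0:inf,v1:5,v2:0,v3:inf,v4:inf,v5:inf,v6:7,v7:25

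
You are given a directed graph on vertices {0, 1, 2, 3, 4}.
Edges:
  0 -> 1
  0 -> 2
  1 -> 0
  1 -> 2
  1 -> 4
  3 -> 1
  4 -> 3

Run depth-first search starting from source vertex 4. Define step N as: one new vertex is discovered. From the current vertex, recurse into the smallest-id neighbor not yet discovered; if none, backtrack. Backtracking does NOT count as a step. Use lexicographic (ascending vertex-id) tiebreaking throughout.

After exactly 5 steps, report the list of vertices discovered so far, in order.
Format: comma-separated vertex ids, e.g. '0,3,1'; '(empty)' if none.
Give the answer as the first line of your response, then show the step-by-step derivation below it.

4,3,1,0,2

step 1: discover 4; path=4; order=4
step 2: discover 3; path=4>3; order=4,3
step 3: discover 1; path=4>3>1; order=4,3,1
step 4: discover 0; path=4>3>1>0; order=4,3,1,0
step 5: discover 2; path=4>3>1>0>2; order=4,3,1,0,2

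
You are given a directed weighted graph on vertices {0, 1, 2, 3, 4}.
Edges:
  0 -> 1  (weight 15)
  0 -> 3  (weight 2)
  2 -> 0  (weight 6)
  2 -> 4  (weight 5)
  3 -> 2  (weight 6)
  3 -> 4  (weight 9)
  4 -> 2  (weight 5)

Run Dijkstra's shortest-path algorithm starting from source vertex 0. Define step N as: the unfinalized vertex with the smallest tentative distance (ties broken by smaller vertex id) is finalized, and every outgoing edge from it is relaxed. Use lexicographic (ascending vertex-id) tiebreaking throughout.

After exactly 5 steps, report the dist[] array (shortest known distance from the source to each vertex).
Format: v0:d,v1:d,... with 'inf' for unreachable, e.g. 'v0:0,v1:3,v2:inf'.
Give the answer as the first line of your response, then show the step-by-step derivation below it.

v0:0,v1:15,v2:8,v3:2,v4:11

step 1: dist = v0:0,v1:15,v2:inf,v3:2,v4:inf
step 2: dist = v0:0,v1:15,v2:8,v3:2,v4:11
step 3: dist = v0:0,v1:15,v2:8,v3:2,v4:11
step 4: dist = v0:0,v1:15,v2:8,v3:2,v4:11
step 5: dist = v0:0,v1:15,v2:8,v3:2,v4:11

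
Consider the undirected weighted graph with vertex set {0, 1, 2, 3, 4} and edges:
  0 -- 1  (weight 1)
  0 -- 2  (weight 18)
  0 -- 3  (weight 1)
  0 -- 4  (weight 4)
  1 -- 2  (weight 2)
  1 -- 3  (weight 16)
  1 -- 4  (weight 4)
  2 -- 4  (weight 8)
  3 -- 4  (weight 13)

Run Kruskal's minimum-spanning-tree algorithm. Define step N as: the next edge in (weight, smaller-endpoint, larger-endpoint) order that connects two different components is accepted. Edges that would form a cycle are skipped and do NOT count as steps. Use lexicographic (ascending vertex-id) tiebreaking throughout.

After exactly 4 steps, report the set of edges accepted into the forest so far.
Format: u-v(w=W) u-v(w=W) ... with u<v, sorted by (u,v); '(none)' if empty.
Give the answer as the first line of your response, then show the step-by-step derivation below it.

0-1(w=1) 0-3(w=1) 0-4(w=4) 1-2(w=2)

step 1: add edge 0-1 (w=1); MST = {0-1(w=1)}
step 2: add edge 0-3 (w=1); MST = {0-1(w=1) 0-3(w=1)}
step 3: add edge 1-2 (w=2); MST = {0-1(w=1) 0-3(w=1) 1-2(w=2)}
step 4: add edge 0-4 (w=4); MST = {0-1(w=1) 0-3(w=1) 0-4(w=4) 1-2(w=2)}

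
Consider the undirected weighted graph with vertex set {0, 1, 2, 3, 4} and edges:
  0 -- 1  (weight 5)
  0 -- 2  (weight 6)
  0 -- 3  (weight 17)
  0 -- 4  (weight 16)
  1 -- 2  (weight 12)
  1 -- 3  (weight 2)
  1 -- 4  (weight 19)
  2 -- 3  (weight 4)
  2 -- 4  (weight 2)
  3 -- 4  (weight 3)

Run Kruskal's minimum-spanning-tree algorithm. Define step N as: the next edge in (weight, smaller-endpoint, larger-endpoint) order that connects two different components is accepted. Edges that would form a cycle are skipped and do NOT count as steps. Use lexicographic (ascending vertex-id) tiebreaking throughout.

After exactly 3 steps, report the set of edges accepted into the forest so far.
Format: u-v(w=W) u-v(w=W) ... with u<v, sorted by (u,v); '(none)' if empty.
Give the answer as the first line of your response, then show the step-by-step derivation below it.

1-3(w=2) 2-4(w=2) 3-4(w=3)

step 1: add edge 1-3 (w=2); MST = {1-3(w=2)}
step 2: add edge 2-4 (w=2); MST = {1-3(w=2) 2-4(w=2)}
step 3: add edge 3-4 (w=3); MST = {1-3(w=2) 2-4(w=2) 3-4(w=3)}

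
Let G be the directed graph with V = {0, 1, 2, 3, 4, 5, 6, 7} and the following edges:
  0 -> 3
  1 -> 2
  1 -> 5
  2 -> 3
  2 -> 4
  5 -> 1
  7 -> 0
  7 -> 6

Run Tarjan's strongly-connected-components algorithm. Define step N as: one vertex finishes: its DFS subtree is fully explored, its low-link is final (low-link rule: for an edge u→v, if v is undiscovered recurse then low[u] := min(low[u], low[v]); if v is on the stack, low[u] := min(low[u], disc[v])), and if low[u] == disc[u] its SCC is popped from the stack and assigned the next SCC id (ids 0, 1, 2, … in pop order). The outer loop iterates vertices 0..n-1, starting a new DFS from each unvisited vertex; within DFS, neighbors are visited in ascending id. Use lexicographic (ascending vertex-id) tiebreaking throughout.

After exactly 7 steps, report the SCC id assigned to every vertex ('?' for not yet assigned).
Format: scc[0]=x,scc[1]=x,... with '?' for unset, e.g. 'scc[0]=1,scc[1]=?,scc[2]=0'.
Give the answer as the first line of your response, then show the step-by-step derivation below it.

scc[0]=1,scc[1]=4,scc[2]=3,scc[3]=0,scc[4]=2,scc[5]=4,scc[6]=5,scc[7]=?

step 1: low=(low[0]=0,low[1]=?,low[2]=?,low[3]=1,low[4]=?,low[5]=?,low[6]=?,low[7]=?); scc=(scc[0]=?,scc[1]=?,scc[2]=?,scc[3]=0,scc[4]=?,scc[5]=?,scc[6]=?,scc[7]=?)
step 2: low=(low[0]=0,low[1]=?,low[2]=?,low[3]=1,low[4]=?,low[5]=?,low[6]=?,low[7]=?); scc=(scc[0]=1,scc[1]=?,scc[2]=?,scc[3]=0,scc[4]=?,scc[5]=?,scc[6]=?,scc[7]=?)
step 3: low=(low[0]=0,low[1]=2,low[2]=3,low[3]=1,low[4]=4,low[5]=?,low[6]=?,low[7]=?); scc=(scc[0]=1,scc[1]=?,scc[2]=?,scc[3]=0,scc[4]=2,scc[5]=?,scc[6]=?,scc[7]=?)
step 4: low=(low[0]=0,low[1]=2,low[2]=3,low[3]=1,low[4]=4,low[5]=?,low[6]=?,low[7]=?); scc=(scc[0]=1,scc[1]=?,scc[2]=3,scc[3]=0,scc[4]=2,scc[5]=?,scc[6]=?,scc[7]=?)
step 5: low=(low[0]=0,low[1]=2,low[2]=3,low[3]=1,low[4]=4,low[5]=2,low[6]=?,low[7]=?); scc=(scc[0]=1,scc[1]=?,scc[2]=3,scc[3]=0,scc[4]=2,scc[5]=?,scc[6]=?,scc[7]=?)
step 6: low=(low[0]=0,low[1]=2,low[2]=3,low[3]=1,low[4]=4,low[5]=2,low[6]=?,low[7]=?); scc=(scc[0]=1,scc[1]=4,scc[2]=3,scc[3]=0,scc[4]=2,scc[5]=4,scc[6]=?,scc[7]=?)
step 7: low=(low[0]=0,low[1]=2,low[2]=3,low[3]=1,low[4]=4,low[5]=2,low[6]=6,low[7]=?); scc=(scc[0]=1,scc[1]=4,scc[2]=3,scc[3]=0,scc[4]=2,scc[5]=4,scc[6]=5,scc[7]=?)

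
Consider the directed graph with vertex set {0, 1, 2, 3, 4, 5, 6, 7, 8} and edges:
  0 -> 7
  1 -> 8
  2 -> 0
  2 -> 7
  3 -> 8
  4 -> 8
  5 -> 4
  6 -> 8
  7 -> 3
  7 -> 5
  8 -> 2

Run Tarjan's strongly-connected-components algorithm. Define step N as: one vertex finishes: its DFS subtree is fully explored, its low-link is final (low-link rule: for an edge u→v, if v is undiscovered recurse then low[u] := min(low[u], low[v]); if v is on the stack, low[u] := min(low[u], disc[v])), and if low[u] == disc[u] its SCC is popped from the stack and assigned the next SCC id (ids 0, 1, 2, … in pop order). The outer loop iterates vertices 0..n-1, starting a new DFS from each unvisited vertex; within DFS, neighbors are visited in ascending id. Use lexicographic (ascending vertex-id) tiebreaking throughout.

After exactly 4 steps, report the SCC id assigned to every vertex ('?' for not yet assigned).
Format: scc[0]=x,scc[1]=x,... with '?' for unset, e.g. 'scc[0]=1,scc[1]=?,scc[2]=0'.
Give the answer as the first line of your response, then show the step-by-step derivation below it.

scc[0]=?,scc[1]=?,scc[2]=?,scc[3]=?,scc[4]=?,scc[5]=?,scc[6]=?,scc[7]=?,scc[8]=?

step 1: low=(low[0]=0,low[1]=?,low[2]=0,low[3]=2,low[4]=?,low[5]=?,low[6]=?,low[7]=1,low[8]=3); scc=(scc[0]=?,scc[1]=?,scc[2]=?,scc[3]=?,scc[4]=?,scc[5]=?,scc[6]=?,scc[7]=?,scc[8]=?)
step 2: low=(low[0]=0,low[1]=?,low[2]=0,low[3]=2,low[4]=?,low[5]=?,low[6]=?,low[7]=1,low[8]=0); scc=(scc[0]=?,scc[1]=?,scc[2]=?,scc[3]=?,scc[4]=?,scc[5]=?,scc[6]=?,scc[7]=?,scc[8]=?)
step 3: low=(low[0]=0,low[1]=?,low[2]=0,low[3]=0,low[4]=?,low[5]=?,low[6]=?,low[7]=1,low[8]=0); scc=(scc[0]=?,scc[1]=?,scc[2]=?,scc[3]=?,scc[4]=?,scc[5]=?,scc[6]=?,scc[7]=?,scc[8]=?)
step 4: low=(low[0]=0,low[1]=?,low[2]=0,low[3]=0,low[4]=3,low[5]=5,low[6]=?,low[7]=0,low[8]=0); scc=(scc[0]=?,scc[1]=?,scc[2]=?,scc[3]=?,scc[4]=?,scc[5]=?,scc[6]=?,scc[7]=?,scc[8]=?)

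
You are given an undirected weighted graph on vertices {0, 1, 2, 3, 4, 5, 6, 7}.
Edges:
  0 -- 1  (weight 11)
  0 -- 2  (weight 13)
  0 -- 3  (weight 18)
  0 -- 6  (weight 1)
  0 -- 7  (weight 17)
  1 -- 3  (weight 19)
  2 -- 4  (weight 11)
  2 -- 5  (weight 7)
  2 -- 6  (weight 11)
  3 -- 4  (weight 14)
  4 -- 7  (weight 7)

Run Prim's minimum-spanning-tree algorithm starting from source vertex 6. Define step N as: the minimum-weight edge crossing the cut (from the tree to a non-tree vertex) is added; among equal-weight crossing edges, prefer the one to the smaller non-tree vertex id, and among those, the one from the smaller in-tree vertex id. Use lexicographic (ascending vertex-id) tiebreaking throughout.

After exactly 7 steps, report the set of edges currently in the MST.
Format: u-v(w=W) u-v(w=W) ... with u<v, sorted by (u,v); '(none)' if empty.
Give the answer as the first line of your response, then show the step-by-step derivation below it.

0-1(w=11) 0-6(w=1) 2-4(w=11) 2-5(w=7) 2-6(w=11) 3-4(w=14) 4-7(w=7)

step 1: add edge 0-6 (w=1); MST = {0-6(w=1)}
step 2: add edge 0-1 (w=11); MST = {0-1(w=11) 0-6(w=1)}
step 3: add edge 2-6 (w=11); MST = {0-1(w=11) 0-6(w=1) 2-6(w=11)}
step 4: add edge 2-5 (w=7); MST = {0-1(w=11) 0-6(w=1) 2-5(w=7) 2-6(w=11)}
step 5: add edge 2-4 (w=11); MST = {0-1(w=11) 0-6(w=1) 2-4(w=11) 2-5(w=7) 2-6(w=11)}
step 6: add edge 4-7 (w=7); MST = {0-1(w=11) 0-6(w=1) 2-4(w=11) 2-5(w=7) 2-6(w=11) 4-7(w=7)}
step 7: add edge 3-4 (w=14); MST = {0-1(w=11) 0-6(w=1) 2-4(w=11) 2-5(w=7) 2-6(w=11) 3-4(w=14) 4-7(w=7)}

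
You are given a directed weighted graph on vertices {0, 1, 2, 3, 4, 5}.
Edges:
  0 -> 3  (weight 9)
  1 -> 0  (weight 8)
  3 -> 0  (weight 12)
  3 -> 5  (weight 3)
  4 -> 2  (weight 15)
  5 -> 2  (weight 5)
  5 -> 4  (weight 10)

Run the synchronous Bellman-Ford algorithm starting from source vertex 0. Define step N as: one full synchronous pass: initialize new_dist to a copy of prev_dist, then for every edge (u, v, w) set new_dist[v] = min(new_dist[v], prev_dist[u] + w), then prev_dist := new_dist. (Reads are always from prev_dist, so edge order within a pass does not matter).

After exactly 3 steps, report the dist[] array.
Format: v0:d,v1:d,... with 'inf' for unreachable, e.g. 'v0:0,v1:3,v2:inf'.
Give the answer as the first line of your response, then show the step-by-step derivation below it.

v0:0,v1:inf,v2:17,v3:9,v4:22,v5:12

step 1: dist = v0:0,v1:inf,v2:inf,v3:9,v4:inf,v5:inf
step 2: dist = v0:0,v1:inf,v2:inf,v3:9,v4:inf,v5:12
step 3: dist = v0:0,v1:inf,v2:17,v3:9,v4:22,v5:12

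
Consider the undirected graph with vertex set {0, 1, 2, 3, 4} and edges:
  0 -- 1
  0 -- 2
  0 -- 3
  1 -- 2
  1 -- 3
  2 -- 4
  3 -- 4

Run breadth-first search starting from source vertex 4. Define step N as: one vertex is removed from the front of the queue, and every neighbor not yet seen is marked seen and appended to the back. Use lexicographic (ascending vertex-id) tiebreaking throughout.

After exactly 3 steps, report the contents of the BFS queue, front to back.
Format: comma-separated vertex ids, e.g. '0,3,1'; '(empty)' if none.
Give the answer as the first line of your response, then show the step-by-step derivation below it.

0,1

step 1: dequeue 4; queue=[2,3]; order=4
step 2: dequeue 2; queue=[3,0,1]; order=4,2
step 3: dequeue 3; queue=[0,1]; order=4,2,3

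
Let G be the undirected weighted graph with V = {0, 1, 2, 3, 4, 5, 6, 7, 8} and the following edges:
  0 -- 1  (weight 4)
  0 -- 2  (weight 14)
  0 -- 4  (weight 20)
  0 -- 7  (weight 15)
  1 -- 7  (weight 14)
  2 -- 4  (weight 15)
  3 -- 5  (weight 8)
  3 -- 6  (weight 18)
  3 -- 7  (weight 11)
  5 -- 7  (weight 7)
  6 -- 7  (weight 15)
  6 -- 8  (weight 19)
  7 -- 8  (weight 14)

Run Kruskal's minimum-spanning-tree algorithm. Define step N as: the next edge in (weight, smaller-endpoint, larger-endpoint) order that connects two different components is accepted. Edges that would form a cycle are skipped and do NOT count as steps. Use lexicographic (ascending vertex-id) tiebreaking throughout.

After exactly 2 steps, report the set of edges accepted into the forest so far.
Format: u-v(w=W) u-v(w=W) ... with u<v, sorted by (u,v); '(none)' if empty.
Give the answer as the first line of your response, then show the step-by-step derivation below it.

0-1(w=4) 5-7(w=7)

step 1: add edge 0-1 (w=4); MST = {0-1(w=4)}
step 2: add edge 5-7 (w=7); MST = {0-1(w=4) 5-7(w=7)}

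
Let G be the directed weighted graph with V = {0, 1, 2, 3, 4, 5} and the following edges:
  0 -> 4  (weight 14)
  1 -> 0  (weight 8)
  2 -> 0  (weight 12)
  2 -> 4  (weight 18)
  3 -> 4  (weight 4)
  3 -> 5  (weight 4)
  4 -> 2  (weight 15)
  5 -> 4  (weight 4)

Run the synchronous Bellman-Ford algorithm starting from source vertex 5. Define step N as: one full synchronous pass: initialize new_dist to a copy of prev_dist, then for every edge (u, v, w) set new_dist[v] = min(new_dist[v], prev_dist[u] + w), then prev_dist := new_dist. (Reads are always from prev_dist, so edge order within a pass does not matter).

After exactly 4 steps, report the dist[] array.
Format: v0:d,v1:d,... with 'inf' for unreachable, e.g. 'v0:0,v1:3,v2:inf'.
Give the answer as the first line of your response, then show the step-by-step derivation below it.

v0:31,v1:inf,v2:19,v3:inf,v4:4,v5:0

step 1: dist = v0:inf,v1:inf,v2:inf,v3:inf,v4:4,v5:0
step 2: dist = v0:inf,v1:inf,v2:19,v3:inf,v4:4,v5:0
step 3: dist = v0:31,v1:inf,v2:19,v3:inf,v4:4,v5:0
step 4: dist = v0:31,v1:inf,v2:19,v3:inf,v4:4,v5:0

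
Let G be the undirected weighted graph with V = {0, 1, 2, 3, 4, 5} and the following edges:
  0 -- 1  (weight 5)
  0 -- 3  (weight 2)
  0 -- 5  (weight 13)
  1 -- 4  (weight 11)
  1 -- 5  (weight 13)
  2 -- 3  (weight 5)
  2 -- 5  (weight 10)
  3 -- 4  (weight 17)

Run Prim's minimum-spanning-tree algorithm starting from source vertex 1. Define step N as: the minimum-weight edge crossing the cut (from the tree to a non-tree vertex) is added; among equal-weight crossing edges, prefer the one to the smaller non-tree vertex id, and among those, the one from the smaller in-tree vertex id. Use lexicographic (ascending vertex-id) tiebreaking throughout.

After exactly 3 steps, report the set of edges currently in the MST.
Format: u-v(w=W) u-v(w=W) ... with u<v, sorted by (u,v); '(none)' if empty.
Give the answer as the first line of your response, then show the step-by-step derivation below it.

0-1(w=5) 0-3(w=2) 2-3(w=5)

step 1: add edge 0-1 (w=5); MST = {0-1(w=5)}
step 2: add edge 0-3 (w=2); MST = {0-1(w=5) 0-3(w=2)}
step 3: add edge 2-3 (w=5); MST = {0-1(w=5) 0-3(w=2) 2-3(w=5)}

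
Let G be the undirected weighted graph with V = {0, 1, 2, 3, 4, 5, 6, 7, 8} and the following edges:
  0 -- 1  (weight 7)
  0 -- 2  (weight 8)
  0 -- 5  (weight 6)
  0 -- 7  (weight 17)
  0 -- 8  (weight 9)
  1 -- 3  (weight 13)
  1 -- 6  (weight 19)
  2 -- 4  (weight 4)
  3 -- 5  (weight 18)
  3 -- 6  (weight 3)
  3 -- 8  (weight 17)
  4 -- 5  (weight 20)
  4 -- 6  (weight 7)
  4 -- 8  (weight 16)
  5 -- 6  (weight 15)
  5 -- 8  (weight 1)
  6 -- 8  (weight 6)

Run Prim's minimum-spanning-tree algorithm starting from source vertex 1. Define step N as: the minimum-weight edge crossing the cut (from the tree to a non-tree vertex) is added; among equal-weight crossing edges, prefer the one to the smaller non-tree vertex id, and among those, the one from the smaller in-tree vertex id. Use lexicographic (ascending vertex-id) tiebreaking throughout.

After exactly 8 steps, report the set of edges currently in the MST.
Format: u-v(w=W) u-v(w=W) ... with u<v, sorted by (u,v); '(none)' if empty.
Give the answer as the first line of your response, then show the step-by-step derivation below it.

0-1(w=7) 0-5(w=6) 0-7(w=17) 2-4(w=4) 3-6(w=3) 4-6(w=7) 5-8(w=1) 6-8(w=6)

step 1: add edge 0-1 (w=7); MST = {0-1(w=7)}
step 2: add edge 0-5 (w=6); MST = {0-1(w=7) 0-5(w=6)}
step 3: add edge 5-8 (w=1); MST = {0-1(w=7) 0-5(w=6) 5-8(w=1)}
step 4: add edge 6-8 (w=6); MST = {0-1(w=7) 0-5(w=6) 5-8(w=1) 6-8(w=6)}
step 5: add edge 3-6 (w=3); MST = {0-1(w=7) 0-5(w=6) 3-6(w=3) 5-8(w=1) 6-8(w=6)}
step 6: add edge 4-6 (w=7); MST = {0-1(w=7) 0-5(w=6) 3-6(w=3) 4-6(w=7) 5-8(w=1) 6-8(w=6)}
step 7: add edge 2-4 (w=4); MST = {0-1(w=7) 0-5(w=6) 2-4(w=4) 3-6(w=3) 4-6(w=7) 5-8(w=1) 6-8(w=6)}
step 8: add edge 0-7 (w=17); MST = {0-1(w=7) 0-5(w=6) 0-7(w=17) 2-4(w=4) 3-6(w=3) 4-6(w=7) 5-8(w=1) 6-8(w=6)}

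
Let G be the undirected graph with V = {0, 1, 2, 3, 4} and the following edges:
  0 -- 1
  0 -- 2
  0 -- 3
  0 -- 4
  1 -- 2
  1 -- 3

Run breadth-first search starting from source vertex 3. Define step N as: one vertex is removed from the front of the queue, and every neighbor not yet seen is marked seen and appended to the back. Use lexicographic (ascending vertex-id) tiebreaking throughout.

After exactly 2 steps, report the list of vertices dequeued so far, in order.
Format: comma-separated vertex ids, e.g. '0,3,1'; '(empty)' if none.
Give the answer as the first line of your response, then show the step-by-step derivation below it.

3,0

step 1: dequeue 3; queue=[0,1]; order=3
step 2: dequeue 0; queue=[1,2,4]; order=3,0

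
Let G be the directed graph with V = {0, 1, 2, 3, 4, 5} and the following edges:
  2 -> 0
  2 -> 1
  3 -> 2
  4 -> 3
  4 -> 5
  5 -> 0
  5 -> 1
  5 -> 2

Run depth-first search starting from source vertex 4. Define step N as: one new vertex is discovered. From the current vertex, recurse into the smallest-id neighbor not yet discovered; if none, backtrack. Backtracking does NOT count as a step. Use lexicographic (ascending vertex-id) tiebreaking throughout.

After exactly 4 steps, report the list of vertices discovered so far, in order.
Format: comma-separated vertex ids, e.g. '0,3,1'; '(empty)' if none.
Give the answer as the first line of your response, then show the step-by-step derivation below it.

4,3,2,0

step 1: discover 4; path=4; order=4
step 2: discover 3; path=4>3; order=4,3
step 3: discover 2; path=4>3>2; order=4,3,2
step 4: discover 0; path=4>3>2>0; order=4,3,2,0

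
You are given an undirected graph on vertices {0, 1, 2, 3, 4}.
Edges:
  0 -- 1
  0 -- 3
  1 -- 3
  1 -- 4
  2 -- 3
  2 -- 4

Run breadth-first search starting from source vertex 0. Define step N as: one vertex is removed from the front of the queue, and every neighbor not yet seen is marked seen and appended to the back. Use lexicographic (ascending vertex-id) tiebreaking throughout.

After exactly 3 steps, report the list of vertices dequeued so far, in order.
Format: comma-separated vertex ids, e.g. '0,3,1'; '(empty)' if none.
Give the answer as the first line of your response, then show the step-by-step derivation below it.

0,1,3

step 1: dequeue 0; queue=[1,3]; order=0
step 2: dequeue 1; queue=[3,4]; order=0,1
step 3: dequeue 3; queue=[4,2]; order=0,1,3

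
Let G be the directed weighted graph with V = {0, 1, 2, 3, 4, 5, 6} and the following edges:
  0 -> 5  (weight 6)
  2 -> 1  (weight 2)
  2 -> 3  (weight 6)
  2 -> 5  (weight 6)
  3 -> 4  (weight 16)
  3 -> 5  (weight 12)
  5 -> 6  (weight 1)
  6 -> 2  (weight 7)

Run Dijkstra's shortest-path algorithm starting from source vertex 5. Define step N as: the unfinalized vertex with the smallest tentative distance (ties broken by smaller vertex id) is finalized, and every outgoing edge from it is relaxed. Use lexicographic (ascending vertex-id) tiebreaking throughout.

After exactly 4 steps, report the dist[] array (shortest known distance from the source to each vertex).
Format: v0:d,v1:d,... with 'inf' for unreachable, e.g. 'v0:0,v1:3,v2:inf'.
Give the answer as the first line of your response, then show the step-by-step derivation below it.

v0:inf,v1:10,v2:8,v3:14,v4:inf,v5:0,v6:1

step 1: dist = v0:inf,v1:inf,v2:inf,v3:inf,v4:inf,v5:0,v6:1
step 2: dist = v0:inf,v1:inf,v2:8,v3:inf,v4:inf,v5:0,v6:1
step 3: dist = v0:inf,v1:10,v2:8,v3:14,v4:inf,v5:0,v6:1
step 4: dist = v0:inf,v1:10,v2:8,v3:14,v4:inf,v5:0,v6:1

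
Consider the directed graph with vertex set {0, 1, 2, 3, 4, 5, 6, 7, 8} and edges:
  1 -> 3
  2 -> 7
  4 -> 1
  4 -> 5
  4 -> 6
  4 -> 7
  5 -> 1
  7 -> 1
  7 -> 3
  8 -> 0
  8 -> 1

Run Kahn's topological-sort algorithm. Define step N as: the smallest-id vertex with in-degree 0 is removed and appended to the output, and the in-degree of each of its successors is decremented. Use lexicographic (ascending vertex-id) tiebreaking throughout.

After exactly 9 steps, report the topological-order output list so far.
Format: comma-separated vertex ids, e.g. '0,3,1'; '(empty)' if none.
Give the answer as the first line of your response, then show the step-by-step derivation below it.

2,4,5,6,7,8,0,1,3

step 1: output 2; order=[2]; indeg=(1,4,0,2,0,1,1,1,0)
step 2: output 4; order=[2,4]; indeg=(1,3,0,2,0,0,0,0,0)
step 3: output 5; order=[2,4,5]; indeg=(1,2,0,2,0,0,0,0,0)
step 4: output 6; order=[2,4,5,6]; indeg=(1,2,0,2,0,0,0,0,0)
step 5: output 7; order=[2,4,5,6,7]; indeg=(1,1,0,1,0,0,0,0,0)
step 6: output 8; order=[2,4,5,6,7,8]; indeg=(0,0,0,1,0,0,0,0,0)
step 7: output 0; order=[2,4,5,6,7,8,0]; indeg=(0,0,0,1,0,0,0,0,0)
step 8: output 1; order=[2,4,5,6,7,8,0,1]; indeg=(0,0,0,0,0,0,0,0,0)
step 9: output 3; order=[2,4,5,6,7,8,0,1,3]; indeg=(0,0,0,0,0,0,0,0,0)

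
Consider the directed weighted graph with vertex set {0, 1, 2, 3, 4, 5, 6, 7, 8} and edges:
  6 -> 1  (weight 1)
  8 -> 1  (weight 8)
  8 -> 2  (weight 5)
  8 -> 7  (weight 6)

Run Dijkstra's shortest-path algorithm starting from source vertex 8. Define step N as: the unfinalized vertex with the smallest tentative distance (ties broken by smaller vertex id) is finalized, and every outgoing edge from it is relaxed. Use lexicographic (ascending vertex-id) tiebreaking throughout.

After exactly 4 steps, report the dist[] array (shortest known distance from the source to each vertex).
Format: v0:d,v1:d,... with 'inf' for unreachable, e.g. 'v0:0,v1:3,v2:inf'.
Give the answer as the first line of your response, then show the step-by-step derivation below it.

v0:inf,v1:8,v2:5,v3:inf,v4:inf,v5:inf,v6:inf,v7:6,v8:0

step 1: dist = v0:inf,v1:8,v2:5,v3:inf,v4:inf,v5:inf,v6:inf,v7:6,v8:0
step 2: dist = v0:inf,v1:8,v2:5,v3:inf,v4:inf,v5:inf,v6:inf,v7:6,v8:0
step 3: dist = v0:inf,v1:8,v2:5,v3:inf,v4:inf,v5:inf,v6:inf,v7:6,v8:0
step 4: dist = v0:inf,v1:8,v2:5,v3:inf,v4:inf,v5:inf,v6:inf,v7:6,v8:0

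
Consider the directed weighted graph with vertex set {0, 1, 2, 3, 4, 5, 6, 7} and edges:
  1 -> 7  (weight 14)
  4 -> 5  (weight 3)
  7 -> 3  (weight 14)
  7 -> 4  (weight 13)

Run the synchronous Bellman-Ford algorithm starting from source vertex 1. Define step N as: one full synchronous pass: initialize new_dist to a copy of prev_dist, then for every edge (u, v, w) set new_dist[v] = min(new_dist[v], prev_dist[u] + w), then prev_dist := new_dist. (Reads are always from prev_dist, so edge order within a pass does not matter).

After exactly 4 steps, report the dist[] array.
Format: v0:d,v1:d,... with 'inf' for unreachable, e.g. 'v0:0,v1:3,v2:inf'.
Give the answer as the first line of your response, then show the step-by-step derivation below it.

v0:inf,v1:0,v2:inf,v3:28,v4:27,v5:30,v6:inf,v7:14

step 1: dist = v0:inf,v1:0,v2:inf,v3:inf,v4:inf,v5:inf,v6:inf,v7:14
step 2: dist = v0:inf,v1:0,v2:inf,v3:28,v4:27,v5:inf,v6:inf,v7:14
step 3: dist = v0:inf,v1:0,v2:inf,v3:28,v4:27,v5:30,v6:inf,v7:14
step 4: dist = v0:inf,v1:0,v2:inf,v3:28,v4:27,v5:30,v6:inf,v7:14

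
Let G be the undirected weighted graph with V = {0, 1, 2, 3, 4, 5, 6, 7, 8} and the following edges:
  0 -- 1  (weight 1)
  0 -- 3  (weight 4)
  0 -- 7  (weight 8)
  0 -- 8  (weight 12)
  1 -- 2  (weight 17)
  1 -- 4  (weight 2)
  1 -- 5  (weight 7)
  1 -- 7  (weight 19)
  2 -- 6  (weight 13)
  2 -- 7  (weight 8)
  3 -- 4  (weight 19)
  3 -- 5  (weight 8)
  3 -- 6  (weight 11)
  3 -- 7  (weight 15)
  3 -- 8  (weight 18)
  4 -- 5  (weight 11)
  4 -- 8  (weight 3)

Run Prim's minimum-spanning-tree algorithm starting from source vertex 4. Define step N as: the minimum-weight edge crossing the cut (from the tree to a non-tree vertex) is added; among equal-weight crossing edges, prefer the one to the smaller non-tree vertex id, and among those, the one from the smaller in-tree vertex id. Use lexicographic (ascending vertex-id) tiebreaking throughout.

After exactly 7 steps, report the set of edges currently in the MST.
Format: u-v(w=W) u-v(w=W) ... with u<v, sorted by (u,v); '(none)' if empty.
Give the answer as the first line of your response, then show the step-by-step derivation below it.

0-1(w=1) 0-3(w=4) 0-7(w=8) 1-4(w=2) 1-5(w=7) 2-7(w=8) 4-8(w=3)

step 1: add edge 1-4 (w=2); MST = {1-4(w=2)}
step 2: add edge 0-1 (w=1); MST = {0-1(w=1) 1-4(w=2)}
step 3: add edge 4-8 (w=3); MST = {0-1(w=1) 1-4(w=2) 4-8(w=3)}
step 4: add edge 0-3 (w=4); MST = {0-1(w=1) 0-3(w=4) 1-4(w=2) 4-8(w=3)}
step 5: add edge 1-5 (w=7); MST = {0-1(w=1) 0-3(w=4) 1-4(w=2) 1-5(w=7) 4-8(w=3)}
step 6: add edge 0-7 (w=8); MST = {0-1(w=1) 0-3(w=4) 0-7(w=8) 1-4(w=2) 1-5(w=7) 4-8(w=3)}
step 7: add edge 2-7 (w=8); MST = {0-1(w=1) 0-3(w=4) 0-7(w=8) 1-4(w=2) 1-5(w=7) 2-7(w=8) 4-8(w=3)}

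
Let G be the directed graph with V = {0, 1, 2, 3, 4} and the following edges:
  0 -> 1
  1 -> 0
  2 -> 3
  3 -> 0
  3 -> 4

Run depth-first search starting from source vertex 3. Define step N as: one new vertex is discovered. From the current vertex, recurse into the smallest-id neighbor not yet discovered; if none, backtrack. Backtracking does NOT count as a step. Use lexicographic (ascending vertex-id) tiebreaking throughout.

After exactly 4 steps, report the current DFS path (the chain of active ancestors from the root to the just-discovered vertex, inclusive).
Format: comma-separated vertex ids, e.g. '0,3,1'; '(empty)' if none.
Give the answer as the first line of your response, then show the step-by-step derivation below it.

3,4

step 1: discover 3; path=3; order=3
step 2: discover 0; path=3>0; order=3,0
step 3: discover 1; path=3>0>1; order=3,0,1
step 4: discover 4; path=3>4; order=3,0,1,4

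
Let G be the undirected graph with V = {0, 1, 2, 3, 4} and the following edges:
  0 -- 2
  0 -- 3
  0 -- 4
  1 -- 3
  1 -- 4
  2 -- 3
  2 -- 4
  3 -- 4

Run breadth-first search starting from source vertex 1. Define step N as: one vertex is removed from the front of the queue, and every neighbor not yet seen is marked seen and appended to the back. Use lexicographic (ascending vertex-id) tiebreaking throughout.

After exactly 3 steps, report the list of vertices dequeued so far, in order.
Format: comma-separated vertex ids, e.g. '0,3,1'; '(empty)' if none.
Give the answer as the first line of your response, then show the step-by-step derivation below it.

1,3,4

step 1: dequeue 1; queue=[3,4]; order=1
step 2: dequeue 3; queue=[4,0,2]; order=1,3
step 3: dequeue 4; queue=[0,2]; order=1,3,4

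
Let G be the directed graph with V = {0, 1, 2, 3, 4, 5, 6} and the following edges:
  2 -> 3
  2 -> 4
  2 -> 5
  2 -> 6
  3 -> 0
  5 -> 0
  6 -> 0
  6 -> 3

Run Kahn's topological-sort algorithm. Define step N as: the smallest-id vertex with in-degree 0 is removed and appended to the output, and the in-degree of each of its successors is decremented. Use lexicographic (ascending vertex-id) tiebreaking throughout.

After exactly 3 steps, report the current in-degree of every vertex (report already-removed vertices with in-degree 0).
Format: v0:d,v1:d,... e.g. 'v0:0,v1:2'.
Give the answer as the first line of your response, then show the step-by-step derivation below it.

v0:3,v1:0,v2:0,v3:1,v4:0,v5:0,v6:0

step 1: output 1; order=[1]; indeg=(3,0,0,2,1,1,1)
step 2: output 2; order=[1,2]; indeg=(3,0,0,1,0,0,0)
step 3: output 4; order=[1,2,4]; indeg=(3,0,0,1,0,0,0)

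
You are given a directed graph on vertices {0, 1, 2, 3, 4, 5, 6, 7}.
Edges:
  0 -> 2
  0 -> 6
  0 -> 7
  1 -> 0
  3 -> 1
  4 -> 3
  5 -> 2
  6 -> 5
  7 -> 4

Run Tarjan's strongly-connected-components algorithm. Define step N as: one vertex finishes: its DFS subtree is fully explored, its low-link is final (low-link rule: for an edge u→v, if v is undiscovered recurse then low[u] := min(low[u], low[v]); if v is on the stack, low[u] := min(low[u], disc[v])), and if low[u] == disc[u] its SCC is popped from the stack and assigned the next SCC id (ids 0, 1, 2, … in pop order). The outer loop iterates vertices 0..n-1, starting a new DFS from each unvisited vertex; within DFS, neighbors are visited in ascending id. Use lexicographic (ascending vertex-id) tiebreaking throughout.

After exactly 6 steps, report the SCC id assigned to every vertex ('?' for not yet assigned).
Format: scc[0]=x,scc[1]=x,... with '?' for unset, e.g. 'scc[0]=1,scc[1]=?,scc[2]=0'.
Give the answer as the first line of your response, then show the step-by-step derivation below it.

scc[0]=?,scc[1]=?,scc[2]=0,scc[3]=?,scc[4]=?,scc[5]=1,scc[6]=2,scc[7]=?

step 1: low=(low[0]=0,low[1]=?,low[2]=1,low[3]=?,low[4]=?,low[5]=?,low[6]=?,low[7]=?); scc=(scc[0]=?,scc[1]=?,scc[2]=0,scc[3]=?,scc[4]=?,scc[5]=?,scc[6]=?,scc[7]=?)
step 2: low=(low[0]=0,low[1]=?,low[2]=1,low[3]=?,low[4]=?,low[5]=3,low[6]=2,low[7]=?); scc=(scc[0]=?,scc[1]=?,scc[2]=0,scc[3]=?,scc[4]=?,scc[5]=1,scc[6]=?,scc[7]=?)
step 3: low=(low[0]=0,low[1]=?,low[2]=1,low[3]=?,low[4]=?,low[5]=3,low[6]=2,low[7]=?); scc=(scc[0]=?,scc[1]=?,scc[2]=0,scc[3]=?,scc[4]=?,scc[5]=1,scc[6]=2,scc[7]=?)
step 4: low=(low[0]=0,low[1]=0,low[2]=1,low[3]=6,low[4]=5,low[5]=3,low[6]=2,low[7]=4); scc=(scc[0]=?,scc[1]=?,scc[2]=0,scc[3]=?,scc[4]=?,scc[5]=1,scc[6]=2,scc[7]=?)
step 5: low=(low[0]=0,low[1]=0,low[2]=1,low[3]=0,low[4]=5,low[5]=3,low[6]=2,low[7]=4); scc=(scc[0]=?,scc[1]=?,scc[2]=0,scc[3]=?,scc[4]=?,scc[5]=1,scc[6]=2,scc[7]=?)
step 6: low=(low[0]=0,low[1]=0,low[2]=1,low[3]=0,low[4]=0,low[5]=3,low[6]=2,low[7]=4); scc=(scc[0]=?,scc[1]=?,scc[2]=0,scc[3]=?,scc[4]=?,scc[5]=1,scc[6]=2,scc[7]=?)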